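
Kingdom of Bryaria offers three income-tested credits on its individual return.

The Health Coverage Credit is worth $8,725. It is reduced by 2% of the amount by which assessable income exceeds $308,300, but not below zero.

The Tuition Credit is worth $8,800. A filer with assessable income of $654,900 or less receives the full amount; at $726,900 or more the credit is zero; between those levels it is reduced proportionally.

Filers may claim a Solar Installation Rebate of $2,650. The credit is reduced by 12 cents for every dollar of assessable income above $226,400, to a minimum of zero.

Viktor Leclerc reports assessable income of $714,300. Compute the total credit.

$2,145

Health Coverage Credit: 2% of the $406,000 excess over $308,300 is $8,120; credit = $8,725 − $8,120 = $605.
Tuition Credit: $714,300 is $59,400 into a $72,000 phase-out range, leaving 12,600/72,000 of the credit: $8,800 × 12,600/72,000 = $1,540.
Solar Installation Rebate: 12% of the $487,900 excess over $226,400 is $58,548 ≥ base, so the credit is $0.
Total: $605 + $1,540 + $0 = $2,145.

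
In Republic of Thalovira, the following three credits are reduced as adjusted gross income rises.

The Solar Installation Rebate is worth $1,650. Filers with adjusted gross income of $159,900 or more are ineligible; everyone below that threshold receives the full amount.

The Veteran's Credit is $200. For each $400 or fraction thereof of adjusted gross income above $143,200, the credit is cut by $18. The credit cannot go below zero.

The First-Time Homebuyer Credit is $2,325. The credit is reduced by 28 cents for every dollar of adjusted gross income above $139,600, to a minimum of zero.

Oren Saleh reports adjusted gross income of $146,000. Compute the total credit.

$2,257

Solar Installation Rebate: $146,000 is below the $159,900 cutoff, so the full $1,650 applies.
Veteran's Credit: income exceeds $143,200 by $2,800, which is 7 full-or-partial $400 increments; reduction = 7 × $18 = $126, leaving $74.
First-Time Homebuyer Credit: 28% of the $6,400 excess over $139,600 is $1,792; credit = $2,325 − $1,792 = $533.
Total: $1,650 + $74 + $533 = $2,257.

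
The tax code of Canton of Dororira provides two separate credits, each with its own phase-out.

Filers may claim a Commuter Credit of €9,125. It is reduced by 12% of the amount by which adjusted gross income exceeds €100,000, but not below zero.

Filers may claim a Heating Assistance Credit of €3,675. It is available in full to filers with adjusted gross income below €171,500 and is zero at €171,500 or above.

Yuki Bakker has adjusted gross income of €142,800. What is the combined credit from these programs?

Commuter Credit: 12% of the €42,800 excess over €100,000 is €5,136; credit = €9,125 − €5,136 = €3,989.
Heating Assistance Credit: €142,800 is below the €171,500 cutoff, so the full €3,675 applies.
Total: €3,989 + €3,675 = €7,664.

€7,664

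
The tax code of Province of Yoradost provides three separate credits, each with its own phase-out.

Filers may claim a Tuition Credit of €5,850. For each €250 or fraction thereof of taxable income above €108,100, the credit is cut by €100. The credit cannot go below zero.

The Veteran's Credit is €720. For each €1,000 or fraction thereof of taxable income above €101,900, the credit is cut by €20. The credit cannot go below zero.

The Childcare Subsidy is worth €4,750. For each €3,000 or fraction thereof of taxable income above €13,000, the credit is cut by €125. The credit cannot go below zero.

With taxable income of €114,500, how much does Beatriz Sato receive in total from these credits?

€4,210

Tuition Credit: income exceeds €108,100 by €6,400, which is 26 full-or-partial €250 increments; reduction = 26 × €100 = €2,600, leaving €3,250.
Veteran's Credit: income exceeds €101,900 by €12,600, which is 13 full-or-partial €1,000 increments; reduction = 13 × €20 = €260, leaving €460.
Childcare Subsidy: income exceeds €13,000 by €101,500, which is 34 full-or-partial €3,000 increments; reduction = 34 × €125 = €4,250, leaving €500.
Total: €3,250 + €460 + €500 = €4,210.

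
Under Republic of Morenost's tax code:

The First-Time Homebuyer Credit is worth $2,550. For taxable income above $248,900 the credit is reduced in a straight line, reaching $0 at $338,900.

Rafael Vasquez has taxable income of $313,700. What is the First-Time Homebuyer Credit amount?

First-Time Homebuyer Credit: $313,700 is $64,800 into a $90,000 phase-out range, leaving 25,200/90,000 of the credit: $2,550 × 25,200/90,000 = $714.

$714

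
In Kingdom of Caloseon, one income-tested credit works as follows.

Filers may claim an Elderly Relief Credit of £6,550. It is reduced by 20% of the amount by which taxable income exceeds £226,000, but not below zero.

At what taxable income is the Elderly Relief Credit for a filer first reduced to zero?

£258,750

The credit falls by 20% of each pound above £226,000, so it reaches zero when the excess is £6,550 / 20% = £32,750: income = £226,000 + £32,750 = £258,750.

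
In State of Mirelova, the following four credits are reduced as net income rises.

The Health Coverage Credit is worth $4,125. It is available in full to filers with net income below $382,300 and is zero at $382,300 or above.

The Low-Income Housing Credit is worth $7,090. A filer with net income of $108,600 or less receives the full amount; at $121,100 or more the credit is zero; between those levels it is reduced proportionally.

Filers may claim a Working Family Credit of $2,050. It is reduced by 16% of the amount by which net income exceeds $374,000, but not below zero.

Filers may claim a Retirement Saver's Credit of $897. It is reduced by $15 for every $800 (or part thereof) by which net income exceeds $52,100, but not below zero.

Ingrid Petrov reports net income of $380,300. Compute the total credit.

$5,167

Health Coverage Credit: $380,300 is below the $382,300 cutoff, so the full $4,125 applies.
Low-Income Housing Credit: $380,300 is at or above $121,100, so the credit is $0.
Working Family Credit: 16% of the $6,300 excess over $374,000 is $1,008; credit = $2,050 − $1,008 = $1,042.
Retirement Saver's Credit: income exceeds $52,100 by $328,200 → 411 increments × $15 = $6,165 ≥ base, so the credit is $0.
Total: $4,125 + $0 + $1,042 + $0 = $5,167.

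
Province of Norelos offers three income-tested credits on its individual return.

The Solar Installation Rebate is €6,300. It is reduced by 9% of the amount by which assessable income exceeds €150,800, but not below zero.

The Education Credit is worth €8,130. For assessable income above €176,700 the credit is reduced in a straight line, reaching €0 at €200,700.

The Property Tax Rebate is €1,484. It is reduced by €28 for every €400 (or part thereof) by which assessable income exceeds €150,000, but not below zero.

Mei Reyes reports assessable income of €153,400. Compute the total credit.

€15,428

Solar Installation Rebate: 9% of the €2,600 excess over €150,800 is €234; credit = €6,300 − €234 = €6,066.
Education Credit: €153,400 is at or below the €176,700 threshold, so the full €8,130 applies.
Property Tax Rebate: income exceeds €150,000 by €3,400, which is 9 full-or-partial €400 increments; reduction = 9 × €28 = €252, leaving €1,232.
Total: €6,066 + €8,130 + €1,232 = €15,428.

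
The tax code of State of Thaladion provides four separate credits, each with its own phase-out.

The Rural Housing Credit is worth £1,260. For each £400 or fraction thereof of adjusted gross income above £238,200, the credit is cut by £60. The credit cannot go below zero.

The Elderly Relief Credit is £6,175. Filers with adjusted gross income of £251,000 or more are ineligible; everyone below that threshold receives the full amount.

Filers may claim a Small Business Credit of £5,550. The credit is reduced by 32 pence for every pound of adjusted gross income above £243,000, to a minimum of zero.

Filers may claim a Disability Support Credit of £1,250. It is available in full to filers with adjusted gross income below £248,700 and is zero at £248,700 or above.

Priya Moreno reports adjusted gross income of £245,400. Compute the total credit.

Rural Housing Credit: income exceeds £238,200 by £7,200, which is 18 full-or-partial £400 increments; reduction = 18 × £60 = £1,080, leaving £180.
Elderly Relief Credit: £245,400 is below the £251,000 cutoff, so the full £6,175 applies.
Small Business Credit: 32% of the £2,400 excess over £243,000 is £768; credit = £5,550 − £768 = £4,782.
Disability Support Credit: £245,400 is below the £248,700 cutoff, so the full £1,250 applies.
Total: £180 + £6,175 + £4,782 + £1,250 = £12,387.

£12,387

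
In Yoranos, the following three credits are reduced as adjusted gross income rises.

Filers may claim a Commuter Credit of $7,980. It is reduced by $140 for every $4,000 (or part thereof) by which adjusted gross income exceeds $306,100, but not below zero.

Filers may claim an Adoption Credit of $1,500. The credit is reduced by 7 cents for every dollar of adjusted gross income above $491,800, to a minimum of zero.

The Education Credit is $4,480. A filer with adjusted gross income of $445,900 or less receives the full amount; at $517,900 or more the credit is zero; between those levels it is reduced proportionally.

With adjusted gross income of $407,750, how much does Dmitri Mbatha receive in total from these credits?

Commuter Credit: income exceeds $306,100 by $101,650, which is 26 full-or-partial $4,000 increments; reduction = 26 × $140 = $3,640, leaving $4,340.
Adoption Credit: $407,750 is at or below the $491,800 threshold, so the full $1,500 applies.
Education Credit: $407,750 is at or below the $445,900 threshold, so the full $4,480 applies.
Total: $4,340 + $1,500 + $4,480 = $10,320.

$10,320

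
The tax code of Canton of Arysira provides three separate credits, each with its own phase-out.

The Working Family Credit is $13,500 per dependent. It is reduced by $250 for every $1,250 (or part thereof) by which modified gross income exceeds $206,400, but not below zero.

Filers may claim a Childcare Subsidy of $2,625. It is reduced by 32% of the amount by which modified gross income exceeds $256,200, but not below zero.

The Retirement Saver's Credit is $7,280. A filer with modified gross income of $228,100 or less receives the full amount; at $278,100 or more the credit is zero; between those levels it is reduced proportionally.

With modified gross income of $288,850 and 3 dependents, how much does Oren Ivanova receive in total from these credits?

$24,000

Working Family Credit: base = 3 × $13,500 = $40,500. income exceeds $206,400 by $82,450, which is 66 full-or-partial $1,250 increments; reduction = 66 × $250 = $16,500, leaving $24,000.
Childcare Subsidy: 32% of the $32,650 excess over $256,200 is $10,448 ≥ base, so the credit is $0.
Retirement Saver's Credit: $288,850 is at or above $278,100, so the credit is $0.
Total: $24,000 + $0 + $0 = $24,000.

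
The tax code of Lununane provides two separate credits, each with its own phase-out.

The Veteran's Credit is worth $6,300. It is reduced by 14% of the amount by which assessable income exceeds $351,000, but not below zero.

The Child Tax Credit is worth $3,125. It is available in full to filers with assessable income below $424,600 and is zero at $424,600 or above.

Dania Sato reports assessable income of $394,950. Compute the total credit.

$3,272

Veteran's Credit: 14% of the $43,950 excess over $351,000 is $6,153; credit = $6,300 − $6,153 = $147.
Child Tax Credit: $394,950 is below the $424,600 cutoff, so the full $3,125 applies.
Total: $147 + $3,125 = $3,272.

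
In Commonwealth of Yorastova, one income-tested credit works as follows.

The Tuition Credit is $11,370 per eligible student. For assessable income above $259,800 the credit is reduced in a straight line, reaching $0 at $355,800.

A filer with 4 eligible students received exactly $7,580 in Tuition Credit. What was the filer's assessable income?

Full credit = 4 × $11,370 = $45,480.
$7,580 is 7,580/45,480 of the full $45,480, so 37,900/45,480 of the $96,000 range has been used: income = $259,800 + $96,000 × 37,900/45,480 = $339,800.

$339,800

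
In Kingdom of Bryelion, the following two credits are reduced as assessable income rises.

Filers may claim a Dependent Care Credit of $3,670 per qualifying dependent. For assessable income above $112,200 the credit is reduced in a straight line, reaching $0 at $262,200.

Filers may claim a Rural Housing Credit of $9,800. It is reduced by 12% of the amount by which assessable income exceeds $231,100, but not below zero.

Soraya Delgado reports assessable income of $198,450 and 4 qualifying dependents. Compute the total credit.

Dependent Care Credit: base = 4 × $3,670 = $14,680. $198,450 is $86,250 into a $150,000 phase-out range, leaving 63,750/150,000 of the credit: $14,680 × 63,750/150,000 = $6,239.
Rural Housing Credit: $198,450 is at or below the $231,100 threshold, so the full $9,800 applies.
Total: $6,239 + $9,800 = $16,039.

$16,039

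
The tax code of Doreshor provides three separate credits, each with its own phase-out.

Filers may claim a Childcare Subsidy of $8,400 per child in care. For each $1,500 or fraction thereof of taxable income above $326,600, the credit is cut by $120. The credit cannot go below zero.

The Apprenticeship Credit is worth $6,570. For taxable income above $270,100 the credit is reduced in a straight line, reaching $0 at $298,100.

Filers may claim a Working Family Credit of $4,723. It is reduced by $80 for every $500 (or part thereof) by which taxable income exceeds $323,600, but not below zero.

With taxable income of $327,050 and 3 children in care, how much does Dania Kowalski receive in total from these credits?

$29,243

Childcare Subsidy: base = 3 × $8,400 = $25,200. income exceeds $326,600 by $450, which is 1 full-or-partial $1,500 increment; reduction = 1 × $120 = $120, leaving $25,080.
Apprenticeship Credit: $327,050 is at or above $298,100, so the credit is $0.
Working Family Credit: income exceeds $323,600 by $3,450, which is 7 full-or-partial $500 increments; reduction = 7 × $80 = $560, leaving $4,163.
Total: $25,080 + $0 + $4,163 = $29,243.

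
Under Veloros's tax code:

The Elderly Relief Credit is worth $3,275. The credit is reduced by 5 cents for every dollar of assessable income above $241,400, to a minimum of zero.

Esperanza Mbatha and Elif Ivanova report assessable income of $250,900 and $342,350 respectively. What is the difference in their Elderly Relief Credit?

Esperanza ($250,900): Elderly Relief Credit: 5% of the $9,500 excess over $241,400 is $475; credit = $3,275 − $475 = $2,800.
Elif ($342,350): Elderly Relief Credit: 5% of the $100,950 excess over $241,400 is $5,047.50 ≥ base, so the credit is $0.
Difference: |$2,800 − $0| = $2,800.

$2,800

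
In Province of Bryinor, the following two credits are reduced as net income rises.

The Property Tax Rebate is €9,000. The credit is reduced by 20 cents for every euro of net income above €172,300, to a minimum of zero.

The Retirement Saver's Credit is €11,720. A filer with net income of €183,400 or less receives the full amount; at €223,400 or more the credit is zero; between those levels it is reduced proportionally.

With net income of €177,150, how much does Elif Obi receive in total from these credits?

€19,750

Property Tax Rebate: 20% of the €4,850 excess over €172,300 is €970; credit = €9,000 − €970 = €8,030.
Retirement Saver's Credit: €177,150 is at or below the €183,400 threshold, so the full €11,720 applies.
Total: €8,030 + €11,720 = €19,750.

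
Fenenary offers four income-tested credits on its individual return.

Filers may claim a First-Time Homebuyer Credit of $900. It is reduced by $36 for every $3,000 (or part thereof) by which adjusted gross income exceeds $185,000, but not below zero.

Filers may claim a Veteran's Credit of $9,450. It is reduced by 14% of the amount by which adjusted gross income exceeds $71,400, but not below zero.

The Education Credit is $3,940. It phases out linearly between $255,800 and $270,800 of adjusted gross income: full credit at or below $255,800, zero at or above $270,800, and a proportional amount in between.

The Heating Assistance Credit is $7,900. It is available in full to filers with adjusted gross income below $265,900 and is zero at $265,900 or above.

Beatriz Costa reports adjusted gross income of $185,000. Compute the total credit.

First-Time Homebuyer Credit: $185,000 is at or below the $185,000 threshold, so the full $900 applies.
Veteran's Credit: 14% of the $113,600 excess over $71,400 is $15,904 ≥ base, so the credit is $0.
Education Credit: $185,000 is at or below the $255,800 threshold, so the full $3,940 applies.
Heating Assistance Credit: $185,000 is below the $265,900 cutoff, so the full $7,900 applies.
Total: $900 + $0 + $3,940 + $7,900 = $12,740.

$12,740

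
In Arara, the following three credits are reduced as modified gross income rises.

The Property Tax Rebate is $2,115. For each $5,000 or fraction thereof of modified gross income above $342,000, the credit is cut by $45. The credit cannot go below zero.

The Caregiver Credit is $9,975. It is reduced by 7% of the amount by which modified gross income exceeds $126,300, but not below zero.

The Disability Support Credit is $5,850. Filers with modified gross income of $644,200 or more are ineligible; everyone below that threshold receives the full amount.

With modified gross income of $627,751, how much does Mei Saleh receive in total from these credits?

Property Tax Rebate: income exceeds $342,000 by $285,751 → 58 increments × $45 = $2,610 ≥ base, so the credit is $0.
Caregiver Credit: 7% of the $501,451 excess over $126,300 is $35,101.57 ≥ base, so the credit is $0.
Disability Support Credit: $627,751 is below the $644,200 cutoff, so the full $5,850 applies.
Total: $0 + $0 + $5,850 = $5,850.

$5,850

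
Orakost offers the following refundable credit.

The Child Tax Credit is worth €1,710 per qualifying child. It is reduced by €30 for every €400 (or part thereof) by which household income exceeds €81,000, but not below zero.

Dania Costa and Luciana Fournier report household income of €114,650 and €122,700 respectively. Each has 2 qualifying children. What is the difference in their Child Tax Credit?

€600

Dania (€114,650): Child Tax Credit: base = 2 × €1,710 = €3,420. income exceeds €81,000 by €33,650, which is 85 full-or-partial €400 increments; reduction = 85 × €30 = €2,550, leaving €870.
Luciana (€122,700): Child Tax Credit: base = 2 × €1,710 = €3,420. income exceeds €81,000 by €41,700, which is 105 full-or-partial €400 increments; reduction = 105 × €30 = €3,150, leaving €270.
Difference: |€870 − €270| = €600.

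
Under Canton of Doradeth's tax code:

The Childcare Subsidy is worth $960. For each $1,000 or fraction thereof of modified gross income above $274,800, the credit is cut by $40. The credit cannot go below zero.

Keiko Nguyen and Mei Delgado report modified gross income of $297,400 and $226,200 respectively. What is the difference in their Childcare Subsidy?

$920

Keiko ($297,400): Childcare Subsidy: income exceeds $274,800 by $22,600, which is 23 full-or-partial $1,000 increments; reduction = 23 × $40 = $920, leaving $40.
Mei ($226,200): Childcare Subsidy: $226,200 is at or below the $274,800 threshold, so the full $960 applies.
Difference: |$40 − $960| = $920.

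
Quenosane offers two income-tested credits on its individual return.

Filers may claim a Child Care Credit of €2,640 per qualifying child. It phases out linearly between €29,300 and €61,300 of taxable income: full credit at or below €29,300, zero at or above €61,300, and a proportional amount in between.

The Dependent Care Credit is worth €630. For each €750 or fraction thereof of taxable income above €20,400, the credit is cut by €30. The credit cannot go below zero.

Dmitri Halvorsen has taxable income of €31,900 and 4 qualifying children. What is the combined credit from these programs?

€9,852

Child Care Credit: base = 4 × €2,640 = €10,560. €31,900 is €2,600 into a €32,000 phase-out range, leaving 29,400/32,000 of the credit: €10,560 × 29,400/32,000 = €9,702.
Dependent Care Credit: income exceeds €20,400 by €11,500, which is 16 full-or-partial €750 increments; reduction = 16 × €30 = €480, leaving €150.
Total: €9,702 + €150 = €9,852.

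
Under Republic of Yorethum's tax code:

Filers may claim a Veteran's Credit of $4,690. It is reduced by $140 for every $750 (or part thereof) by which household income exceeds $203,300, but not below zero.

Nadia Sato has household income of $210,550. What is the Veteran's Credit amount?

$3,290

Veteran's Credit: income exceeds $203,300 by $7,250, which is 10 full-or-partial $750 increments; reduction = 10 × $140 = $1,400, leaving $3,290.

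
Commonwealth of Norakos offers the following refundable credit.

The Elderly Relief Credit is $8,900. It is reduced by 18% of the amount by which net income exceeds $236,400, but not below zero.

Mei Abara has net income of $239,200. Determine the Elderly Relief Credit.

Elderly Relief Credit: 18% of the $2,800 excess over $236,400 is $504; credit = $8,900 − $504 = $8,396.

$8,396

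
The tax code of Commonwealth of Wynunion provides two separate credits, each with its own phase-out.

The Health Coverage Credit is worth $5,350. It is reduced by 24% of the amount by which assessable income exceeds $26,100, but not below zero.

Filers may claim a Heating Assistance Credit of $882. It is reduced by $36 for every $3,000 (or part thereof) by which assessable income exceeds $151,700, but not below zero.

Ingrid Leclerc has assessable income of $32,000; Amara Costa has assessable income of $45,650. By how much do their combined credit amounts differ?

$3,276

Ingrid ($32,000): Health Coverage Credit: 24% of the $5,900 excess over $26,100 is $1,416; credit = $5,350 − $1,416 = $3,934. Heating Assistance Credit: $32,000 is at or below the $151,700 threshold, so the full $882 applies. total $3,934 + $882 = $4,816
Amara ($45,650): Health Coverage Credit: 24% of the $19,550 excess over $26,100 is $4,692; credit = $5,350 − $4,692 = $658. Heating Assistance Credit: $45,650 is at or below the $151,700 threshold, so the full $882 applies. total $658 + $882 = $1,540
Difference: |$4,816 − $1,540| = $3,276.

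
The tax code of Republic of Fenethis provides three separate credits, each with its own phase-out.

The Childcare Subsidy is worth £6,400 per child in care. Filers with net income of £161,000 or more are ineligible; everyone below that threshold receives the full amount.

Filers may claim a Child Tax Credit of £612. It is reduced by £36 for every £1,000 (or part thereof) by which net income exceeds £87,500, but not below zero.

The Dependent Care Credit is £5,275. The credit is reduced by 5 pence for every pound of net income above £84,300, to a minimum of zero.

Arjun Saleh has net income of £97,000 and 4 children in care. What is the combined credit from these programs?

Childcare Subsidy: base = 4 × £6,400 = £25,600. £97,000 is below the £161,000 cutoff, so the full £25,600 applies.
Child Tax Credit: income exceeds £87,500 by £9,500, which is 10 full-or-partial £1,000 increments; reduction = 10 × £36 = £360, leaving £252.
Dependent Care Credit: 5% of the £12,700 excess over £84,300 is £635; credit = £5,275 − £635 = £4,640.
Total: £25,600 + £252 + £4,640 = £30,492.

£30,492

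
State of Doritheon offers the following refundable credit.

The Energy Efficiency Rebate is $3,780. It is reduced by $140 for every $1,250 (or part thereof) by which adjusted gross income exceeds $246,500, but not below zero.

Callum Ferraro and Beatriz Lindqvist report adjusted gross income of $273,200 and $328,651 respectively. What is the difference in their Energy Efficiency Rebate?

Callum ($273,200): Energy Efficiency Rebate: income exceeds $246,500 by $26,700, which is 22 full-or-partial $1,250 increments; reduction = 22 × $140 = $3,080, leaving $700.
Beatriz ($328,651): Energy Efficiency Rebate: income exceeds $246,500 by $82,151 → 66 increments × $140 = $9,240 ≥ base, so the credit is $0.
Difference: |$700 − $0| = $700.

$700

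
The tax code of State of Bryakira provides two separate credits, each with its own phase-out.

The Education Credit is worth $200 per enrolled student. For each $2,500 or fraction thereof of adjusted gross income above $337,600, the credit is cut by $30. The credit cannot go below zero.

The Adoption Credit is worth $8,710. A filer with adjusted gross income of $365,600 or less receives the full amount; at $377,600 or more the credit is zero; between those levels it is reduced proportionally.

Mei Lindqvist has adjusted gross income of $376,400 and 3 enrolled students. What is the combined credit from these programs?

$991

Education Credit: base = 3 × $200 = $600. income exceeds $337,600 by $38,800, which is 16 full-or-partial $2,500 increments; reduction = 16 × $30 = $480, leaving $120.
Adoption Credit: $376,400 is $10,800 into a $12,000 phase-out range, leaving 1,200/12,000 of the credit: $8,710 × 1,200/12,000 = $871.
Total: $120 + $871 = $991.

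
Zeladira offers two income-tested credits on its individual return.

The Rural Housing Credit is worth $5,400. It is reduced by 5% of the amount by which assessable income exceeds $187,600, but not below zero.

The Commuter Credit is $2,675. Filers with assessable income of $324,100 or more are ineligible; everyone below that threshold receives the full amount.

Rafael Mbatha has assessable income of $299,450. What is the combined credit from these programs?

Rural Housing Credit: 5% of the $111,850 excess over $187,600 is $5,592.50 ≥ base, so the credit is $0.
Commuter Credit: $299,450 is below the $324,100 cutoff, so the full $2,675 applies.
Total: $0 + $2,675 = $2,675.

$2,675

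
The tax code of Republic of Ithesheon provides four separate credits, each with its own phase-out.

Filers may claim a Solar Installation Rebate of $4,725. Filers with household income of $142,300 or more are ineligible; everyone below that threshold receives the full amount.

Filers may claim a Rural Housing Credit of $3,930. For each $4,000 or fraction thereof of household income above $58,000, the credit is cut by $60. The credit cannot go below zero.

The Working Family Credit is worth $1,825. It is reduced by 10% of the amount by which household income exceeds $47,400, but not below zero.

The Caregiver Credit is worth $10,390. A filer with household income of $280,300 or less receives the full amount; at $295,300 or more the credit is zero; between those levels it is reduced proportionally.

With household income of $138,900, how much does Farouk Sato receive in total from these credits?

Solar Installation Rebate: $138,900 is below the $142,300 cutoff, so the full $4,725 applies.
Rural Housing Credit: income exceeds $58,000 by $80,900, which is 21 full-or-partial $4,000 increments; reduction = 21 × $60 = $1,260, leaving $2,670.
Working Family Credit: 10% of the $91,500 excess over $47,400 is $9,150 ≥ base, so the credit is $0.
Caregiver Credit: $138,900 is at or below the $280,300 threshold, so the full $10,390 applies.
Total: $4,725 + $2,670 + $0 + $10,390 = $17,785.

$17,785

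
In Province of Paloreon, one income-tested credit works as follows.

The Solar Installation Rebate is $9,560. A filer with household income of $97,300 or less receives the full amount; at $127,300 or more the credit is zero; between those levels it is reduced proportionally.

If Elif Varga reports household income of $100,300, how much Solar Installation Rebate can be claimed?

Solar Installation Rebate: $100,300 is $3,000 into a $30,000 phase-out range, leaving 27,000/30,000 of the credit: $9,560 × 27,000/30,000 = $8,604.

$8,604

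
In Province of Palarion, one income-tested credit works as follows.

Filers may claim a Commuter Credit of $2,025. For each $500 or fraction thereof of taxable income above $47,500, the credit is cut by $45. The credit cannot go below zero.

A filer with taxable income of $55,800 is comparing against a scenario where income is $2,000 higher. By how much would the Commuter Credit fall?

$180

At $55,800 — income exceeds $47,500 by $8,300, which is 17 full-or-partial $500 increments; reduction = 17 × $45 = $765, leaving $1,260.
At $57,800 — income exceeds $47,500 by $10,300, which is 21 full-or-partial $500 increments; reduction = 21 × $45 = $945, leaving $1,080.
Lost: $1,260 − $1,080 = $180.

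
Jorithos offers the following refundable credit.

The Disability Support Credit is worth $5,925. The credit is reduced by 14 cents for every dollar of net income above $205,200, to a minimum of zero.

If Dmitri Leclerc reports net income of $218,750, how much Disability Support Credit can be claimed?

$4,028

Disability Support Credit: 14% of the $13,550 excess over $205,200 is $1,897; credit = $5,925 − $1,897 = $4,028.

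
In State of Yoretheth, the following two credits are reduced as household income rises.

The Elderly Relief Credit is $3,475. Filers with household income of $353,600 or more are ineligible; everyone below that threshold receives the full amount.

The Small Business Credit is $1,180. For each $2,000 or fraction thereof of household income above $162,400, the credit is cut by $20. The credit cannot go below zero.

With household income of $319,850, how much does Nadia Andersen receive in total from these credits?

Elderly Relief Credit: $319,850 is below the $353,600 cutoff, so the full $3,475 applies.
Small Business Credit: income exceeds $162,400 by $157,450 → 79 increments × $20 = $1,580 ≥ base, so the credit is $0.
Total: $3,475 + $0 = $3,475.

$3,475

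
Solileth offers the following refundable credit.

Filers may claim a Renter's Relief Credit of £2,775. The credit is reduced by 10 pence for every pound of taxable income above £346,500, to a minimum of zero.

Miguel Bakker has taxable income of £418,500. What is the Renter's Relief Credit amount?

Renter's Relief Credit: 10% of the £72,000 excess over £346,500 is £7,200 ≥ base, so the credit is £0.

£0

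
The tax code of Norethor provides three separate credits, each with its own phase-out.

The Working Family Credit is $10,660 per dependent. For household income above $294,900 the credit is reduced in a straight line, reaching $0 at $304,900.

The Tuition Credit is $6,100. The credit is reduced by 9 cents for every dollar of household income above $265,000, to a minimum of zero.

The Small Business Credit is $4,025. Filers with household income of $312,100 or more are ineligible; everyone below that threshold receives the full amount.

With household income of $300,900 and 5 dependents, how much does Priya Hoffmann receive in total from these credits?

$28,214

Working Family Credit: base = 5 × $10,660 = $53,300. $300,900 is $6,000 into a $10,000 phase-out range, leaving 4,000/10,000 of the credit: $53,300 × 4,000/10,000 = $21,320.
Tuition Credit: 9% of the $35,900 excess over $265,000 is $3,231; credit = $6,100 − $3,231 = $2,869.
Small Business Credit: $300,900 is below the $312,100 cutoff, so the full $4,025 applies.
Total: $21,320 + $2,869 + $4,025 = $28,214.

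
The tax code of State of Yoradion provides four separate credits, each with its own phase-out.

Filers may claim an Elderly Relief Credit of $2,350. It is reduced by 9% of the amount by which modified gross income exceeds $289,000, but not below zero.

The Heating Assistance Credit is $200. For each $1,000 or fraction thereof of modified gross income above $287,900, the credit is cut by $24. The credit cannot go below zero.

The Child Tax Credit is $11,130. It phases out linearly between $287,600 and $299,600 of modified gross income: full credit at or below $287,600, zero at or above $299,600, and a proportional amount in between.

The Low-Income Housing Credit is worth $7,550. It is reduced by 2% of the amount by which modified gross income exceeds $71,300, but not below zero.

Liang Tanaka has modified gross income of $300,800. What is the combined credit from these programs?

Elderly Relief Credit: 9% of the $11,800 excess over $289,000 is $1,062; credit = $2,350 − $1,062 = $1,288.
Heating Assistance Credit: income exceeds $287,900 by $12,900 → 13 increments × $24 = $312 ≥ base, so the credit is $0.
Child Tax Credit: $300,800 is at or above $299,600, so the credit is $0.
Low-Income Housing Credit: 2% of the $229,500 excess over $71,300 is $4,590; credit = $7,550 − $4,590 = $2,960.
Total: $1,288 + $0 + $0 + $2,960 = $4,248.

$4,248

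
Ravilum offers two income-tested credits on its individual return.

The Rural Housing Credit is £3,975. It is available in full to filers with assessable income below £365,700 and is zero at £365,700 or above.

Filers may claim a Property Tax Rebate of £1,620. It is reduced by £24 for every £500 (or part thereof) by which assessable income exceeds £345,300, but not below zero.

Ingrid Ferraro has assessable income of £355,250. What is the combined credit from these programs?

Rural Housing Credit: £355,250 is below the £365,700 cutoff, so the full £3,975 applies.
Property Tax Rebate: income exceeds £345,300 by £9,950, which is 20 full-or-partial £500 increments; reduction = 20 × £24 = £480, leaving £1,140.
Total: £3,975 + £1,140 = £5,115.

£5,115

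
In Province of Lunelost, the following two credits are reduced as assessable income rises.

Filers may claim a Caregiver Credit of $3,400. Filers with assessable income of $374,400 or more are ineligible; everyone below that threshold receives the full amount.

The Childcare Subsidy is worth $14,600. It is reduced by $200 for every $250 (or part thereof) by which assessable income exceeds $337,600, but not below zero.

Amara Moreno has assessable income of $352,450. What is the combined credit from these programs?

Caregiver Credit: $352,450 is below the $374,400 cutoff, so the full $3,400 applies.
Childcare Subsidy: income exceeds $337,600 by $14,850, which is 60 full-or-partial $250 increments; reduction = 60 × $200 = $12,000, leaving $2,600.
Total: $3,400 + $2,600 = $6,000.

$6,000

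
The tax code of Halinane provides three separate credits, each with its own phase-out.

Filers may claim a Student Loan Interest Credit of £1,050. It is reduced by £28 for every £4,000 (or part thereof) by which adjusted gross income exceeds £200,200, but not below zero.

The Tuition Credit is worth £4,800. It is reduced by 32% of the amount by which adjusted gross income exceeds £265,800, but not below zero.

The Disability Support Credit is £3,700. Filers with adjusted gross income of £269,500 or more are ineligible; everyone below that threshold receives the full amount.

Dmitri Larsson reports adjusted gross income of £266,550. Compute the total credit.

£8,834

Student Loan Interest Credit: income exceeds £200,200 by £66,350, which is 17 full-or-partial £4,000 increments; reduction = 17 × £28 = £476, leaving £574.
Tuition Credit: 32% of the £750 excess over £265,800 is £240; credit = £4,800 − £240 = £4,560.
Disability Support Credit: £266,550 is below the £269,500 cutoff, so the full £3,700 applies.
Total: £574 + £4,560 + £3,700 = £8,834.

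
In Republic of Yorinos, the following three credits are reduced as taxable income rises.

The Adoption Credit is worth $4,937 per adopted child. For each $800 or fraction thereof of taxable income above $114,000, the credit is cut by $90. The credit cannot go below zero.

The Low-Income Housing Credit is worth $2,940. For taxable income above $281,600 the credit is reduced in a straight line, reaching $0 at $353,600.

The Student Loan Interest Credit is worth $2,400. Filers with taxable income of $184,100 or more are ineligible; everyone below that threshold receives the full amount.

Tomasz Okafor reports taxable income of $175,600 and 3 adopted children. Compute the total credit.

Adoption Credit: base = 3 × $4,937 = $14,811. income exceeds $114,000 by $61,600, which is 77 full-or-partial $800 increments; reduction = 77 × $90 = $6,930, leaving $7,881.
Low-Income Housing Credit: $175,600 is at or below the $281,600 threshold, so the full $2,940 applies.
Student Loan Interest Credit: $175,600 is below the $184,100 cutoff, so the full $2,400 applies.
Total: $7,881 + $2,940 + $2,400 = $13,221.

$13,221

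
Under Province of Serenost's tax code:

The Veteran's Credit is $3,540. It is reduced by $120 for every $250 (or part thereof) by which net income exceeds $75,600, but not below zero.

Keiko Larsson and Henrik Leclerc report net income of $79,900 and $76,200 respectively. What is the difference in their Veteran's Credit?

Keiko ($79,900): Veteran's Credit: income exceeds $75,600 by $4,300, which is 18 full-or-partial $250 increments; reduction = 18 × $120 = $2,160, leaving $1,380.
Henrik ($76,200): Veteran's Credit: income exceeds $75,600 by $600, which is 3 full-or-partial $250 increments; reduction = 3 × $120 = $360, leaving $3,180.
Difference: |$1,380 − $3,180| = $1,800.

$1,800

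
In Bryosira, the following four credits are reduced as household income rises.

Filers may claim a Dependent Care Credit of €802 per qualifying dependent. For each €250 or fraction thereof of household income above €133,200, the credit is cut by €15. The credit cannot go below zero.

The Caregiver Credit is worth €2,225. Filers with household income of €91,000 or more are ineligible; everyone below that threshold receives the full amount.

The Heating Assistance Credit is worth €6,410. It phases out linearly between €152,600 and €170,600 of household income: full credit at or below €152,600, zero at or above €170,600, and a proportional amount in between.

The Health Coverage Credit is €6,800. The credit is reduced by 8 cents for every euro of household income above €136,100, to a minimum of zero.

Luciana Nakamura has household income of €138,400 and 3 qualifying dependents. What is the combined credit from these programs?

Dependent Care Credit: base = 3 × €802 = €2,406. income exceeds €133,200 by €5,200, which is 21 full-or-partial €250 increments; reduction = 21 × €15 = €315, leaving €2,091.
Caregiver Credit: €138,400 meets or exceeds the €91,000 cutoff, so the credit is €0.
Heating Assistance Credit: €138,400 is at or below the €152,600 threshold, so the full €6,410 applies.
Health Coverage Credit: 8% of the €2,300 excess over €136,100 is €184; credit = €6,800 − €184 = €6,616.
Total: €2,091 + €0 + €6,410 + €6,616 = €15,117.

€15,117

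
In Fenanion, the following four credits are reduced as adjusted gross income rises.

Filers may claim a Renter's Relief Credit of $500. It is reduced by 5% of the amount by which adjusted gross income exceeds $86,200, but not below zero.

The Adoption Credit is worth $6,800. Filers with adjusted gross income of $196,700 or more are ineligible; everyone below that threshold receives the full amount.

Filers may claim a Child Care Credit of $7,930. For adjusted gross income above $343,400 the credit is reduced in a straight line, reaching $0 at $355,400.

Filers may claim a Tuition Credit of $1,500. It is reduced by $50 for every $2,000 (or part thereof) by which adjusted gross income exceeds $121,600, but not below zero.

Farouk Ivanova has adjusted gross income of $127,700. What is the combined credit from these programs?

Renter's Relief Credit: 5% of the $41,500 excess over $86,200 is $2,075 ≥ base, so the credit is $0.
Adoption Credit: $127,700 is below the $196,700 cutoff, so the full $6,800 applies.
Child Care Credit: $127,700 is at or below the $343,400 threshold, so the full $7,930 applies.
Tuition Credit: income exceeds $121,600 by $6,100, which is 4 full-or-partial $2,000 increments; reduction = 4 × $50 = $200, leaving $1,300.
Total: $0 + $6,800 + $7,930 + $1,300 = $16,030.

$16,030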